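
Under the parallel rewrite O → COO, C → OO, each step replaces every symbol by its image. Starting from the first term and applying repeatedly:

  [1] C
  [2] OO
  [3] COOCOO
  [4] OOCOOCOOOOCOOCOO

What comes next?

Applying the rule to each of the 16 symbols of OOCOOCOOOOCOOCOO gives the pieces COO COO OO COO COO OO COO COO COO COO OO COO COO OO COO COO, which concatenate to the answer.

COOCOOOOCOOCOOOOCOOCOOCOOCOOOOCOOCOOOOCOOCOO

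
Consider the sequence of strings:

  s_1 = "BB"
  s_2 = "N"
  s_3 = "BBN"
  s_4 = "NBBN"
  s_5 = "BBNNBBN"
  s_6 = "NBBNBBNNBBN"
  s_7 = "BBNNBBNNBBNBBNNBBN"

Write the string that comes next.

From term 3 onward, concatenate the second-to-last term with the last: BB·N = BBN, N·BBN = NBBN, …
So term 8 is NBBNBBNNBBN·BBNNBBNNBBNBBNNBBN.

NBBNBBNNBBNBBNNBBNNBBNBBNNBBN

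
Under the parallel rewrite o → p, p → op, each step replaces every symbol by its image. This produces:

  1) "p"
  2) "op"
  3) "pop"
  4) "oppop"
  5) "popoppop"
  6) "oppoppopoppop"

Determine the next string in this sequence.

Rewriting the 13 symbols of oppoppopoppop one by one yields p op op p op op p op p op op p op; concatenated:

popoppopoppoppopoppop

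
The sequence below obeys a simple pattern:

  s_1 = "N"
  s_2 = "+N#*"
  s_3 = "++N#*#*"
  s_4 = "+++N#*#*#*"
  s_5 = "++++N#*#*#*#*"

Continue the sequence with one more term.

Every step adds + to the front and #* to the end of the previous string.
Applying this once more to ++++N#*#*#*#*:

+++++N#*#*#*#*#*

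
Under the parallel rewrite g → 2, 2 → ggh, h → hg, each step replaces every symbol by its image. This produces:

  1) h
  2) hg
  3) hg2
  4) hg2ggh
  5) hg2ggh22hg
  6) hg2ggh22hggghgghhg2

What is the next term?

hg2ggh22hggghgghhg222hg22hghg2ggh

Applying the rule to each of the 19 symbols of hg2ggh22hggghgghhg2 gives the pieces hg 2 ggh 2 2 hg ggh ggh hg 2 2 2 hg 2 2 hg hg 2 ggh, which concatenate to the answer.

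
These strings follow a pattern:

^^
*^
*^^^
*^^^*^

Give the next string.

*^^^*^*^^^

From term 3 onward, concatenate the last term with the second-to-last: *^·^^ = *^^^, *^^^·*^ = *^^^*^, …
So term 5 is *^^^*^·*^^^.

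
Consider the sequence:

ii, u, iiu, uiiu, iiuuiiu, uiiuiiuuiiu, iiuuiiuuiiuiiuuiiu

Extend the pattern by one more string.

uiiuiiuuiiuiiuuiiuuiiuiiuuiiu

Each term (from the third on) is the two preceding terms concatenated in order: term 3 = ii·u = iiu.
The next term joins uiiuiiuuiiu and iiuuiiuuiiuiiuuiiu.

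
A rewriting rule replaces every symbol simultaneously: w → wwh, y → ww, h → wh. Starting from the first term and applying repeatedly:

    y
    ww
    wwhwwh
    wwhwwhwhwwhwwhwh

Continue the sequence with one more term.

wwhwwhwhwwhwwhwhwwhwhwwhwwhwhwwhwwhwhwwhwh

φ(wwhwwhwhwwhwwhwh) expands symbol-by-symbol to wwh wwh wh wwh wwh wh wwh wh wwh wwh wh wwh wwh wh wwh wh; joining the 16 pieces gives the next term.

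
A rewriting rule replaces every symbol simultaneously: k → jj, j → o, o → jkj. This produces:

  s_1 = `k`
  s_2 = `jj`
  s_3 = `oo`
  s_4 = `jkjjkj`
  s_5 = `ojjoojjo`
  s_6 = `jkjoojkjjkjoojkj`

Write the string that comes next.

Applying the rule to each of the 16 symbols of jkjoojkjjkjoojkj gives the pieces o jj o jkj jkj o jj o o jj o jkj jkj o jj o, which concatenate to the answer.

ojjojkjjkjojjoojjojkjjkjojjo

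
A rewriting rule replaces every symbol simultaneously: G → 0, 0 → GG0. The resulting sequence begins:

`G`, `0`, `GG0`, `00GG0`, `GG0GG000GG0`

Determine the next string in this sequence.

Expanding GG0GG000GG0: G→0, G→0, 0→GG0, G→0, G→0, 0→GG0, 0→GG0, 0→GG0, G→0, G→0, 0→GG0. Concatenated: 0 0 GG0 0 0 GG0 GG0 GG0 0 0 GG0.

00GG000GG0GG0GG000GG0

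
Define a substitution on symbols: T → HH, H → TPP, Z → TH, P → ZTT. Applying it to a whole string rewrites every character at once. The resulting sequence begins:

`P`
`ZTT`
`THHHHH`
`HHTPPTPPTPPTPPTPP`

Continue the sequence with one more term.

TPPTPPHHZTTZTTHHZTTZTTHHZTTZTTHHZTTZTTHHZTTZTT

Replace each of the 17 characters of HHTPPTPPTPPTPPTPP in place — TPP TPP HH ZTT ZTT HH ZTT ZTT HH ZTT ZTT HH ZTT ZTT HH ZTT ZTT — and concatenate.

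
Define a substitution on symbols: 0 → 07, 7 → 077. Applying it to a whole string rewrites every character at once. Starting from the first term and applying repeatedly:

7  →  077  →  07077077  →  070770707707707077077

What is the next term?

Rewriting the 21 symbols of 070770707707707077077 one by one yields 07 077 07 077 077 07 077 07 077 077 07 077 077 07 077 07 077 077 07 077 077; concatenated:

0707707077077070770707707707077077070770707707707077077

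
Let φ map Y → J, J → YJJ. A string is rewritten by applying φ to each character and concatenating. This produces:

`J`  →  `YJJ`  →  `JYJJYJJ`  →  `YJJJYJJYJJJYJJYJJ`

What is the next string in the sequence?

Rewriting the 17 symbols of YJJJYJJYJJJYJJYJJ one by one yields J YJJ YJJ YJJ J YJJ YJJ J YJJ YJJ YJJ J YJJ YJJ J YJJ YJJ; concatenated:

JYJJYJJYJJJYJJYJJJYJJYJJYJJJYJJYJJJYJJYJJ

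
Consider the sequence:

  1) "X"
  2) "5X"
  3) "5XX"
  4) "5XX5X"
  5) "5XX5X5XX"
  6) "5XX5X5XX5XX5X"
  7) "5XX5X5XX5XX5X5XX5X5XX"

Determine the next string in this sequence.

5XX5X5XX5XX5X5XX5X5XX5XX5X5XX5XX5X

From term 3 onward, concatenate the last term with the second-to-last: 5X·X = 5XX, 5XX·5X = 5XX5X, …
Continuing: 5XX5X5XX5XX5X5XX5X5XX · 5XX5X5XX5XX5X gives term 8.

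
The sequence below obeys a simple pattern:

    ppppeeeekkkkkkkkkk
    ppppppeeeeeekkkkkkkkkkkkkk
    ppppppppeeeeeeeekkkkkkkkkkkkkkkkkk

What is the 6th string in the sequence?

ppppppppppppppeeeeeeeeeeeeeekkkkkkkkkkkkkkkkkkkkkkkkkkkkkk

The n-th term is 2n p's then 2n e's then 4n+2 k's, where the shown terms are n = 2, 3, 4.
At n = 7 the blocks have lengths 14, 14, 30.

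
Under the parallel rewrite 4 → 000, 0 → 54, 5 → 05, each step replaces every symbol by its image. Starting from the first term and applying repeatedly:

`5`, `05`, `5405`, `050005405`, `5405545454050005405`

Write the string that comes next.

Applying the rule to each of the 19 symbols of 5405545454050005405 gives the pieces 05 000 54 05 05 000 05 000 05 000 54 05 54 54 54 05 000 54 05, which concatenate to the answer.

0500054050500005000050005405545454050005405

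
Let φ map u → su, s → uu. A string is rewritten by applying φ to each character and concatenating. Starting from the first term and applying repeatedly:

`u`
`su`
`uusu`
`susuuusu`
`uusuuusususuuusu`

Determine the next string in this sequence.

φ(uusuuusususuuusu) expands symbol-by-symbol to su su uu su su su uu su uu su uu su su su uu su; joining the 16 pieces gives the next term.

susuuusususuuusuuusuuusususuuusu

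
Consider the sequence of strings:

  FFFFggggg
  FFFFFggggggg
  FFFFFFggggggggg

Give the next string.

Reading off run lengths: F runs 4, 5, 6; g runs 5, 7, 9 — each is linear in n, where the shown terms are n = 3, 4, 5.
Setting n = 6 gives 7, 11 characters in each block.

FFFFFFFggggggggggg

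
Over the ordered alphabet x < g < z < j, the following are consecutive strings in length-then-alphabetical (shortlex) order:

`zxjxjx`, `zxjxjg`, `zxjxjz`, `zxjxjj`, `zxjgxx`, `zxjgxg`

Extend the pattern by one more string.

The successor of zxjgxg increments the rightmost position that isn't already j and resets every position after it to x.

zxjgxz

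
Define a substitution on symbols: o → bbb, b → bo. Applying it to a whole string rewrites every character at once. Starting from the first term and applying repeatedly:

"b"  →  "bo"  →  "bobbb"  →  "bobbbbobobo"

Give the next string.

Expanding bobbbbobobo: b→bo, o→bbb, b→bo, b→bo, b→bo, b→bo, o→bbb, b→bo, o→bbb, b→bo, o→bbb. Concatenated: bo bbb bo bo bo bo bbb bo bbb bo bbb.

bobbbbobobobobbbbobbbbobbb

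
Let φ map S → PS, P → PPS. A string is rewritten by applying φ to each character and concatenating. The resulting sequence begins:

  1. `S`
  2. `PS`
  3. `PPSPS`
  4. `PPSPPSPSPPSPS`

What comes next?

Applying the rule to each of the 13 symbols of PPSPPSPSPPSPS gives the pieces PPS PPS PS PPS PPS PS PPS PS PPS PPS PS PPS PS, which concatenate to the answer.

PPSPPSPSPPSPPSPSPPSPSPPSPPSPSPPSPS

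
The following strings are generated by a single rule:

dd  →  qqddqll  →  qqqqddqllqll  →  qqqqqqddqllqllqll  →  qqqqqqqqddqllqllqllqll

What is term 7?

Every step adds qq to the front and qll to the end of the previous string.
From qqqqqqqqddqllqllqllqll, 2 further steps: qqqqqqqqddqllqllqllqll → qqqqqqqqqqddqllqllqllqllqll → (answer).

qqqqqqqqqqqqddqllqllqllqllqllqll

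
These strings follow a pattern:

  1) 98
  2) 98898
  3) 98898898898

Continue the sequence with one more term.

98898898898898898898898

Each string is two copies of the previous one joined by '8'.
One more doubling of 98898898898 gives the answer.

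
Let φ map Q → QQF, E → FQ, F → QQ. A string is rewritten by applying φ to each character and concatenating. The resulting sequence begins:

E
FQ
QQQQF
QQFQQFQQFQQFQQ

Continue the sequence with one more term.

Applying the rule to each of the 14 symbols of QQFQQFQQFQQFQQ gives the pieces QQF QQF QQ QQF QQF QQ QQF QQF QQ QQF QQF QQ QQF QQF, which concatenate to the answer.

QQFQQFQQQQFQQFQQQQFQQFQQQQFQQFQQQQFQQF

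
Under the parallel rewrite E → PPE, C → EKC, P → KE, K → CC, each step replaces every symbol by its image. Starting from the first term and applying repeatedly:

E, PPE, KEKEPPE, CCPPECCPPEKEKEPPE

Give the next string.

Rewriting the 17 symbols of CCPPECCPPEKEKEPPE one by one yields EKC EKC KE KE PPE EKC EKC KE KE PPE CC PPE CC PPE KE KE PPE; concatenated:

EKCEKCKEKEPPEEKCEKCKEKEPPECCPPECCPPEKEKEPPE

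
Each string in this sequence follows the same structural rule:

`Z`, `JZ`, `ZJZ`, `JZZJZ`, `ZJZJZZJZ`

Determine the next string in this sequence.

JZZJZZJZJZZJZ

Each term (from the third on) is the two preceding terms concatenated in order: term 3 = Z·JZ = ZJZ.
So term 6 is JZZJZ·ZJZJZZJZ.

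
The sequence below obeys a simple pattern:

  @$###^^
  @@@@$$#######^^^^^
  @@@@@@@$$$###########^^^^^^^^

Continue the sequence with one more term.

@@@@@@@@@@$$$$###############^^^^^^^^^^^

The n-th term is 3n-2 @'s then n $'s then 4n-1 #'s then 3n-1 ^'s (n = 1, 2, …).
Setting n = 4 gives 10, 4, 15, 11 characters in each block.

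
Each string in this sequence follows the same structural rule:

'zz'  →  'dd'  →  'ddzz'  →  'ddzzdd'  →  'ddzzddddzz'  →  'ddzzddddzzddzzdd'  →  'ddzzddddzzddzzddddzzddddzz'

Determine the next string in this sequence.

Each term (from the third on) is the previous term followed by the one before it: term 3 = dd·zz = ddzz.
So term 8 is ddzzddddzzddzzddddzzddddzz·ddzzddddzzddzzdd.

ddzzddddzzddzzddddzzddddzzddzzddddzzddzzdd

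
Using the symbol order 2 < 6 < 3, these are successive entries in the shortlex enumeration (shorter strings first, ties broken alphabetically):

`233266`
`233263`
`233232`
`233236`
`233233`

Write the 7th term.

Continuing the enumeration 2 steps past 233233: 233233 → 233622 → (answer).

233626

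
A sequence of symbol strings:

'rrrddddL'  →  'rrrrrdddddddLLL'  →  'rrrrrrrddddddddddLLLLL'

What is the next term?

Reading off run lengths: r runs 3, 5, 7; d runs 4, 7, 10; L runs 1, 3, 5 — each is linear in n (n = 1, 2, …).
Setting n = 4 gives 9, 13, 7 characters in each block.

rrrrrrrrrdddddddddddddLLLLLLL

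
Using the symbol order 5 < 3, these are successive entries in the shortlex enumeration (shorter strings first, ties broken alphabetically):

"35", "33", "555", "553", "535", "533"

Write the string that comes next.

355

Find the rightmost character of 533 below 3, bump it to the next letter, and reset everything to its right to 5.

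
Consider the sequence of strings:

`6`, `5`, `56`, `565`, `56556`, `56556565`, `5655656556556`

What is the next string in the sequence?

From term 3 onward, concatenate the last term with the second-to-last: 5·6 = 56, 56·5 = 565, …
Continuing: 5655656556556 · 56556565 gives term 8.

565565655655656556565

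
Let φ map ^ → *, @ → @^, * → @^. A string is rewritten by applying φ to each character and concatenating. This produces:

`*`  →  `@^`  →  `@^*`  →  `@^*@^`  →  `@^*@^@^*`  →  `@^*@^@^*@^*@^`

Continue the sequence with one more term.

Rewriting the 13 symbols of @^*@^@^*@^*@^ one by one yields @^ * @^ @^ * @^ * @^ @^ * @^ @^ *; concatenated:

@^*@^@^*@^*@^@^*@^@^*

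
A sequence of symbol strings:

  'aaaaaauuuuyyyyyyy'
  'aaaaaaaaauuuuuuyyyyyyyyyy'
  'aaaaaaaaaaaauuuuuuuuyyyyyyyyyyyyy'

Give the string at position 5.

Each string has the form a^{3n} u^{2n} y^{3n+1}, where the shown terms are n = 2, 3, 4.
For term 5, n = 6, so the run lengths are 18, 12, 19.

aaaaaaaaaaaaaaaaaauuuuuuuuuuuuyyyyyyyyyyyyyyyyyyy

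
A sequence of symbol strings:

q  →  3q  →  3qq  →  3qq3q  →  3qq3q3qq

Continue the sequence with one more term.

Each term (from the third on) is the previous term followed by the one before it: term 3 = 3q·q = 3qq.
Continuing: 3qq3q3qq · 3qq3q gives term 6.

3qq3q3qq3qq3q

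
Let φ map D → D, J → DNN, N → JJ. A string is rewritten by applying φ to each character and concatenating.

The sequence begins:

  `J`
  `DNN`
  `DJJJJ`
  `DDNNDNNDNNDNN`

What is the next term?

Rewriting the 13 symbols of DDNNDNNDNNDNN one by one yields D D JJ JJ D JJ JJ D JJ JJ D JJ JJ; concatenated:

DDJJJJDJJJJDJJJJDJJJJ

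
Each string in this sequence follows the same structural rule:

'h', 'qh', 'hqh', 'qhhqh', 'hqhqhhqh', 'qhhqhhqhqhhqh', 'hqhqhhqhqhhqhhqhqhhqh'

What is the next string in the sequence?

From term 3 onward, concatenate the second-to-last term with the last: h·qh = hqh, qh·hqh = qhhqh, …
The next term joins qhhqhhqhqhhqh and hqhqhhqhqhhqhhqhqhhqh.

qhhqhhqhqhhqhhqhqhhqhqhhqhhqhqhhqh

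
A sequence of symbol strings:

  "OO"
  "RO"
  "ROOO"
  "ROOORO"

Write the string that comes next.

ROOOROROOO

This is a Fibonacci-style word recurrence s(k) = s(k−1)·s(k−2): e.g. RO·OO = ROOO.
The next term joins ROOORO and ROOO.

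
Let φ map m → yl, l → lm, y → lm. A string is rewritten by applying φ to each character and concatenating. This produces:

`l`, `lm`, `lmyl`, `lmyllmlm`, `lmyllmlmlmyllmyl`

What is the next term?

Replace each of the 16 characters of lmyllmlmlmyllmyl in place — lm yl lm lm lm yl lm yl lm yl lm lm lm yl lm lm — and concatenate.

lmyllmlmlmyllmyllmyllmlmlmyllmlm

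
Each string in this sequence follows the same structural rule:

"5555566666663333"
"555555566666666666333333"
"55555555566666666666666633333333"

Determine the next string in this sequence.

5555555555566666666666666666663333333333

Each string has the form 5^{2n+1} 6^{4n-1} 3^{2n}, where the shown terms are n = 2, 3, 4.
Setting n = 5 gives 11, 19, 10 characters in each block.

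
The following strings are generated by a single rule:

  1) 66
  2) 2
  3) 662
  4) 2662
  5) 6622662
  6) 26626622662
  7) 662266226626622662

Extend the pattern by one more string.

26626622662662266226626622662

From term 3 onward, concatenate the second-to-last term with the last: 66·2 = 662, 2·662 = 2662, …
So term 8 is 26626622662·662266226626622662.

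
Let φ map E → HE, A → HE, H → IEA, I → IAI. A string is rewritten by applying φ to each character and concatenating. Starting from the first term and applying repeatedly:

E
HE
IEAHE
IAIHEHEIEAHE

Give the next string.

Expanding IAIHEHEIEAHE: I→IAI, A→HE, I→IAI, H→IEA, E→HE, H→IEA, E→HE, I→IAI, E→HE, A→HE, H→IEA, E→HE. Concatenated: IAI HE IAI IEA HE IEA HE IAI HE HE IEA HE.

IAIHEIAIIEAHEIEAHEIAIHEHEIEAHE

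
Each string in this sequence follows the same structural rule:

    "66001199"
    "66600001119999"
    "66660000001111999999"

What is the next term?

Each string has the form 6^{n+1} 0^{2n} 1^{n+1} 9^{2n} (n = 1, 2, …).
Setting n = 4 gives 5, 8, 5, 8 characters in each block.

66666000000001111199999999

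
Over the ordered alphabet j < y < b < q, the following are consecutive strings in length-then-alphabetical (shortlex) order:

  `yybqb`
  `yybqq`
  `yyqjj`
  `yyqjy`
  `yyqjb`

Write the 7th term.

yyqyj

Advancing 2 positions from yyqjb through yyqjb → yyqjq reaches term 7.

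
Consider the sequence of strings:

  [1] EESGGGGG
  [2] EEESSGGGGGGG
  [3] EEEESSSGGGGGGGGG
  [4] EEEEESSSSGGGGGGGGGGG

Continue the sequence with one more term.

EEEEEESSSSSGGGGGGGGGGGGG

Term n consists of n E's, followed by n-1 S's, followed by 2n+1 G's, where the shown terms are n = 2, 3, 4, 5.
For the next term, n = 6, so the run lengths are 6, 5, 13.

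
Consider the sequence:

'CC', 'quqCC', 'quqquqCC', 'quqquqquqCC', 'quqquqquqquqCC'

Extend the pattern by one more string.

Every step adds quq at the front: s(k+1) = quq·s(k).
Applying this once more to quqquqquqquqCC:

quqquqquqquqquqCC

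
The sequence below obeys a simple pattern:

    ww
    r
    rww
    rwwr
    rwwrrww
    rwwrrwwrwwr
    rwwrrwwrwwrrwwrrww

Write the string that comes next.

This is a Fibonacci-style word recurrence s(k) = s(k−1)·s(k−2): e.g. r·ww = rww.
The next term joins rwwrrwwrwwrrwwrrww and rwwrrwwrwwr.

rwwrrwwrwwrrwwrrwwrwwrrwwrwwr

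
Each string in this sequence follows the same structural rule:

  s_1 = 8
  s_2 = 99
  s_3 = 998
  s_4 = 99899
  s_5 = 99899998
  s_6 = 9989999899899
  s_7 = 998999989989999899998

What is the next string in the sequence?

9989999899899998999989989999899899

This is a Fibonacci-style word recurrence s(k) = s(k−1)·s(k−2): e.g. 99·8 = 998.
Continuing: 998999989989999899998 · 9989999899899 gives term 8.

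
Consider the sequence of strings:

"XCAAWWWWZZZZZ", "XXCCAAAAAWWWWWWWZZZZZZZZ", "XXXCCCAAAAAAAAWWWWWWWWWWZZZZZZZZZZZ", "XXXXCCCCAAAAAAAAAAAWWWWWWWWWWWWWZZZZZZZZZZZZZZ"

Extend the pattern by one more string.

Term n consists of n X's, followed by n C's, followed by 3n-1 A's, followed by 3n+1 W's, followed by 3n+2 Z's (n = 1, 2, …).
At n = 5 the blocks have lengths 5, 5, 14, 16, 17.

XXXXXCCCCCAAAAAAAAAAAAAAWWWWWWWWWWWWWWWWZZZZZZZZZZZZZZZZZ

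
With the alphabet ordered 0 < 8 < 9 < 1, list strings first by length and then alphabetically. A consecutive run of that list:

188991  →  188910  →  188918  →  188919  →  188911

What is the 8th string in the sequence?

Continuing the enumeration 3 steps past 188911: 188911 → 188100 → 188108 → (answer).

188109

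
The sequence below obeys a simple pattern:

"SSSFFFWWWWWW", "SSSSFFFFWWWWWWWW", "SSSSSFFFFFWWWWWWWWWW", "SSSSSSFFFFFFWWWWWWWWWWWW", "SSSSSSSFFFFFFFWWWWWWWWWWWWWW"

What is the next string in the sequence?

Term n consists of n S's, followed by n F's, followed by 2n W's, where the shown terms are n = 3, 4, 5, 6, 7.
For the next term, n = 8, so the run lengths are 8, 8, 16.

SSSSSSSSFFFFFFFFWWWWWWWWWWWWWWWW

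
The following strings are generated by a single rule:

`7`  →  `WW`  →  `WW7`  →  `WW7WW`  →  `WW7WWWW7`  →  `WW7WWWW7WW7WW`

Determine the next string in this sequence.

WW7WWWW7WW7WWWW7WWWW7

Each term (from the third on) is the previous term followed by the one before it: term 3 = WW·7 = WW7.
Continuing: WW7WWWW7WW7WW · WW7WWWW7 gives term 7.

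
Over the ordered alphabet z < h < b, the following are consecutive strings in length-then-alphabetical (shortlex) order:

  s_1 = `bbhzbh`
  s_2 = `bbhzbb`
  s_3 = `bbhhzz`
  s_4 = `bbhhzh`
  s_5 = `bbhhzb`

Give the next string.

bbhhhz

Find the rightmost character of bbhhzb below b, bump it to the next letter, and reset everything to its right to z.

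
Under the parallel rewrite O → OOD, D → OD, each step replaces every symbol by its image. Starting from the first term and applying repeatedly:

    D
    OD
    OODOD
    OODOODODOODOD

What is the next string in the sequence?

Applying the rule to each of the 13 symbols of OODOODODOODOD gives the pieces OOD OOD OD OOD OOD OD OOD OD OOD OOD OD OOD OD, which concatenate to the answer.

OODOODODOODOODODOODODOODOODODOODOD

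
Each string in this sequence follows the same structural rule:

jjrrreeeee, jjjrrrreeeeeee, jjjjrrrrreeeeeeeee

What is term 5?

Reading off run lengths: j runs 2, 3, 4; r runs 3, 4, 5; e runs 5, 7, 9 — each is linear in n, where the shown terms are n = 2, 3, 4.
Setting n = 6 gives 6, 7, 13 characters in each block.

jjjjjjrrrrrrreeeeeeeeeeeee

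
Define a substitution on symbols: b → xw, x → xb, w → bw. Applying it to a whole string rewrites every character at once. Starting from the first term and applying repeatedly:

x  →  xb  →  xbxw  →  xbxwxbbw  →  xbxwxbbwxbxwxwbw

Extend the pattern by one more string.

xbxwxbbwxbxwxwbwxbxwxbbwxbbwxwbw

φ(xbxwxbbwxbxwxwbw) expands symbol-by-symbol to xb xw xb bw xb xw xw bw xb xw xb bw xb bw xw bw; joining the 16 pieces gives the next term.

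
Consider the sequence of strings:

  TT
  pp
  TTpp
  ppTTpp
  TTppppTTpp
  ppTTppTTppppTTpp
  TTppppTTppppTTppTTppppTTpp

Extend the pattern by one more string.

This is a Fibonacci-style word recurrence s(k) = s(k−2)·s(k−1): e.g. TT·pp = TTpp.
Continuing: ppTTppTTppppTTpp · TTppppTTppppTTppTTppppTTpp gives term 8.

ppTTppTTppppTTppTTppppTTppppTTppTTppppTTpp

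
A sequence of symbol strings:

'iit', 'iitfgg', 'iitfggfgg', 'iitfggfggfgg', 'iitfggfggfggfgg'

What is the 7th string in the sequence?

Every step adds fgg to the end: s(k+1) = s(k)·fgg.
From iitfggfggfggfgg, 2 further steps: iitfggfggfggfgg → iitfggfggfggfggfgg → (answer).

iitfggfggfggfggfggfgg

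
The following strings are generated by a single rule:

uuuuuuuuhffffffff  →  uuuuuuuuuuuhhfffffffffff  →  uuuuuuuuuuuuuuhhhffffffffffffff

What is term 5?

Term n consists of 3n+2 u's, followed by n-1 h's, followed by 3n+2 f's, where the shown terms are n = 2, 3, 4.
Setting n = 6 gives 20, 5, 20 characters in each block.

uuuuuuuuuuuuuuuuuuuuhhhhhffffffffffffffffffff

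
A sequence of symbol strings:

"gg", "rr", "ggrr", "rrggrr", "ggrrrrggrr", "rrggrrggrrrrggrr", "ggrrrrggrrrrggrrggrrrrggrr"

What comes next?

From term 3 onward, concatenate the second-to-last term with the last: gg·rr = ggrr, rr·ggrr = rrggrr, …
So term 8 is rrggrrggrrrrggrr·ggrrrrggrrrrggrrggrrrrggrr.

rrggrrggrrrrggrrggrrrrggrrrrggrrggrrrrggrr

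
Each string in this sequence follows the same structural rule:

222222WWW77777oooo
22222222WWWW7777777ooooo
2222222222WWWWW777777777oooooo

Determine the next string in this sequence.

222222222222WWWWWW77777777777ooooooo

The n-th term is 2n 2's then n W's then 2n-1 7's then n+1 o's, where the shown terms are n = 3, 4, 5.
For the next term, n = 6, so the run lengths are 12, 6, 11, 7.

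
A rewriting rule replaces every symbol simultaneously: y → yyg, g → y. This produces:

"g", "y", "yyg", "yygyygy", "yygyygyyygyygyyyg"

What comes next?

Applying the rule to each of the 17 symbols of yygyygyyygyygyyyg gives the pieces yyg yyg y yyg yyg y yyg yyg yyg y yyg yyg y yyg yyg yyg y, which concatenate to the answer.

yygyygyyygyygyyygyygyygyyygyygyyygyygyygy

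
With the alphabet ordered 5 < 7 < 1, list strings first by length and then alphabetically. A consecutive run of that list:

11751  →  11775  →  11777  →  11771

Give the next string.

The successor of 11771 increments the rightmost position that isn't already 1 and resets every position after it to 5.

11715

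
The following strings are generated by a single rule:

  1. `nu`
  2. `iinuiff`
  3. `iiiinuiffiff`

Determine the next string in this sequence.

iiiiiinuiffiffiff

s(k+1) = ii·s(k)·iff, so each term gains ii as a prefix and iff as a suffix.
So the next term is ii·iiiinuiffiff·iff.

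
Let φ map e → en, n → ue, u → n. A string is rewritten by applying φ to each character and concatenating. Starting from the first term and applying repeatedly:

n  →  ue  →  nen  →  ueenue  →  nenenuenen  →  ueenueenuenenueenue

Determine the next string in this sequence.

Rewriting the 19 symbols of ueenueenuenenueenue one by one yields n en en ue n en en ue n en ue en ue n en en ue n en; concatenated:

nenenuenenenuenenueenuenenenuenen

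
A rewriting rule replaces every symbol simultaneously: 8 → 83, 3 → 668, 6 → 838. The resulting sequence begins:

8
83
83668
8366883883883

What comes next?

Rewriting the 13 symbols of 8366883883883 one by one yields 83 668 838 838 83 83 668 83 83 668 83 83 668; concatenated:

83668838838838366883836688383668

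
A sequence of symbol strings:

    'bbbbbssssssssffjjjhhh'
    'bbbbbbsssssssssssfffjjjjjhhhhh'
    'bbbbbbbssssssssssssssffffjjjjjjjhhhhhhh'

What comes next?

bbbbbbbbsssssssssssssssssfffffjjjjjjjjjhhhhhhhhh

Reading off run lengths: b runs 5, 6, 7; s runs 8, 11, 14; f runs 2, 3, 4; j runs 3, 5, 7; h runs 3, 5, 7 — each is linear in n, where the shown terms are n = 2, 3, 4.
For the next term, n = 5, so the run lengths are 8, 17, 5, 9, 9.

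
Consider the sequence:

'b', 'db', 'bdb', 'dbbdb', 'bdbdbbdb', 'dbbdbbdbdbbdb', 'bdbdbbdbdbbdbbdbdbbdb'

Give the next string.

dbbdbbdbdbbdbbdbdbbdbdbbdbbdbdbbdb

Each term (from the third on) is the two preceding terms concatenated in order: term 3 = b·db = bdb.
The next term joins dbbdbbdbdbbdb and bdbdbbdbdbbdbbdbdbbdb.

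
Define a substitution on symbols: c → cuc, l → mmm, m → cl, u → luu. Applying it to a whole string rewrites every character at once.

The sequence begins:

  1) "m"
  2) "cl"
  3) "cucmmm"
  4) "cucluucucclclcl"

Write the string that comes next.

Applying the rule to each of the 15 symbols of cucluucucclclcl gives the pieces cuc luu cuc mmm luu luu cuc luu cuc cuc mmm cuc mmm cuc mmm, which concatenate to the answer.

cucluucucmmmluuluucucluucuccucmmmcucmmmcucmmm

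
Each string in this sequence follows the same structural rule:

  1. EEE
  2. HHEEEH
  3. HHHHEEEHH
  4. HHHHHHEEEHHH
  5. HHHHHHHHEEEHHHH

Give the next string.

Each term wraps the previous one in HH on the left and H on the right.
One more step from HHHHHHHHEEEHHHH gives the answer.

HHHHHHHHHHEEEHHHHH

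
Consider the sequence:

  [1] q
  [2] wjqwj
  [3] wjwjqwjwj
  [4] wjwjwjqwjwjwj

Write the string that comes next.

Every step adds wj to the front and wj to the end of the previous string.
So the next term is wj·wjwjwjqwjwjwj·wj.

wjwjwjwjqwjwjwjwj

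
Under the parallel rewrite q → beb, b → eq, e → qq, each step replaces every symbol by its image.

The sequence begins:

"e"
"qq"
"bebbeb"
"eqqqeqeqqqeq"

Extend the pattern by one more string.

Expanding eqqqeqeqqqeq: e→qq, q→beb, q→beb, q→beb, e→qq, q→beb, e→qq, q→beb, q→beb, q→beb, e→qq, q→beb. Concatenated: qq beb beb beb qq beb qq beb beb beb qq beb.

qqbebbebbebqqbebqqbebbebbebqqbeb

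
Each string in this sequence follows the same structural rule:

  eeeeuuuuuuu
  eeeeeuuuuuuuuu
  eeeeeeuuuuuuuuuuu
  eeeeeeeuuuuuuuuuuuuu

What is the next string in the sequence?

eeeeeeeeuuuuuuuuuuuuuuu

Each string has the form e^{n+1} u^{2n+1}, where the shown terms are n = 3, 4, 5, 6.
Setting n = 7 gives 8, 15 characters in each block.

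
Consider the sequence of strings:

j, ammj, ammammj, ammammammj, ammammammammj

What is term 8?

ammammammammammammammj

Each term is the previous one with amm prepended.
From ammammammammj, 3 further steps: ammammammammj → ammammammammammj → ammammammammammammj → (answer).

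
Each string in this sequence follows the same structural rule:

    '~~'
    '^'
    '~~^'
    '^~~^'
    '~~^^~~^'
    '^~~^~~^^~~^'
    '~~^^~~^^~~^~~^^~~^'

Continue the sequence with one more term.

Each term (from the third on) is the two preceding terms concatenated in order: term 3 = ~~·^ = ~~^.
Continuing: ^~~^~~^^~~^ · ~~^^~~^^~~^~~^^~~^ gives term 8.

^~~^~~^^~~^~~^^~~^^~~^~~^^~~^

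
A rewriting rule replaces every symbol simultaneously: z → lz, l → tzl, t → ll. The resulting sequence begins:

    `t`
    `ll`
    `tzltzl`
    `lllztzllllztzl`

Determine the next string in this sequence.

tzltzltzllzlllztzltzltzltzllzlllztzl

Applying the rule to each of the 14 symbols of lllztzllllztzl gives the pieces tzl tzl tzl lz ll lz tzl tzl tzl tzl lz ll lz tzl, which concatenate to the answer.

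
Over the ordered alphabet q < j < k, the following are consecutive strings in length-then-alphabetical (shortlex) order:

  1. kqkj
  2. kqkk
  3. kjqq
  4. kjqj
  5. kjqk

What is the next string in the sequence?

Find the rightmost character of kjqk below k, bump it to the next letter, and reset everything to its right to q.

kjjq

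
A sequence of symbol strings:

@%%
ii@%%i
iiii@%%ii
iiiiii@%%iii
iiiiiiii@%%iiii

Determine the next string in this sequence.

iiiiiiiiii@%%iiiii

Each term wraps the previous one in ii on the left and i on the right.
One more step from iiiiiiii@%%iiii gives the answer.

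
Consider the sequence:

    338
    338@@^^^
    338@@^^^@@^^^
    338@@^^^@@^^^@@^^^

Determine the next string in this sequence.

Every step adds @@^^^ to the end: s(k+1) = s(k)·@@^^^.
Applying this once more to 338@@^^^@@^^^@@^^^:

338@@^^^@@^^^@@^^^@@^^^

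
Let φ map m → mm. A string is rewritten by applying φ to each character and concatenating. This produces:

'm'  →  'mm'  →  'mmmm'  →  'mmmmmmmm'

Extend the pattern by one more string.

Apply φ to mmmmmmmm symbol by symbol: m→mm, m→mm, m→mm, m→mm, m→mm, m→mm, m→mm, m→mm; joined: mm mm mm mm mm mm mm mm.

mmmmmmmmmmmmmmmm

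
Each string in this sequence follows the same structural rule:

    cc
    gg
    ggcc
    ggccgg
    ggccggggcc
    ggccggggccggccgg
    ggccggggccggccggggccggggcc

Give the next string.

From term 3 onward, concatenate the last term with the second-to-last: gg·cc = ggcc, ggcc·gg = ggccgg, …
The next term joins ggccggggccggccggggccggggcc and ggccggggccggccgg.

ggccggggccggccggggccggggccggccggggccggccgg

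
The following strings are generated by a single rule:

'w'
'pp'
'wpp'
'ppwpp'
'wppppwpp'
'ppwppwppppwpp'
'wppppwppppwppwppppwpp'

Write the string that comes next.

ppwppwppppwppwppppwppppwppwppppwpp

Each term (from the third on) is the two preceding terms concatenated in order: term 3 = w·pp = wpp.
The next term joins ppwppwppppwpp and wppppwppppwppwppppwpp.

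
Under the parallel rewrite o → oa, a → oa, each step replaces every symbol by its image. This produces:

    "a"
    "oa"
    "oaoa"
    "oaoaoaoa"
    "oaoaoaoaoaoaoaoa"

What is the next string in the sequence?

oaoaoaoaoaoaoaoaoaoaoaoaoaoaoaoa

Applying the rule to each of the 16 symbols of oaoaoaoaoaoaoaoa gives the pieces oa oa oa oa oa oa oa oa oa oa oa oa oa oa oa oa, which concatenate to the answer.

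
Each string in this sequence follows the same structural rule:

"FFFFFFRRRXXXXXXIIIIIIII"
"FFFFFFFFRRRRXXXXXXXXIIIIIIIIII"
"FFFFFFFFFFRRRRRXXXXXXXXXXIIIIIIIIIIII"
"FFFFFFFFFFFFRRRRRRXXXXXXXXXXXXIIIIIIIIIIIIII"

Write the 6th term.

Each string has the form F^{2n} R^{n} X^{2n} I^{2n+2}, where the shown terms are n = 3, 4, 5, 6.
For term 6, n = 8, so the run lengths are 16, 8, 16, 18.

FFFFFFFFFFFFFFFFRRRRRRRRXXXXXXXXXXXXXXXXIIIIIIIIIIIIIIIIII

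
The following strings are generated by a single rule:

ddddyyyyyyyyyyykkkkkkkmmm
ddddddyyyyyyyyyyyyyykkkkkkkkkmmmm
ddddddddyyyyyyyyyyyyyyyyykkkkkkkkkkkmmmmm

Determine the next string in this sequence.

ddddddddddyyyyyyyyyyyyyyyyyyyykkkkkkkkkkkkkmmmmmm

Each string has the form d^{2n-2} y^{3n+2} k^{2n+1} m^{n}, where the shown terms are n = 3, 4, 5.
At n = 6 the blocks have lengths 10, 20, 13, 6.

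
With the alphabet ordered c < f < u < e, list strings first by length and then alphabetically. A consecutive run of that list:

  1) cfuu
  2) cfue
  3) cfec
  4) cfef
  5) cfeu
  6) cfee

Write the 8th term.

Stepping forward 2 times from cfee: cfee → cucc, then the target.

cucf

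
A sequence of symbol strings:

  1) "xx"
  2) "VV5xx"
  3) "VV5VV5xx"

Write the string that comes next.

Every step adds VV5 at the front: s(k+1) = VV5·s(k).
One more step from VV5VV5xx gives the answer.

VV5VV5VV5xx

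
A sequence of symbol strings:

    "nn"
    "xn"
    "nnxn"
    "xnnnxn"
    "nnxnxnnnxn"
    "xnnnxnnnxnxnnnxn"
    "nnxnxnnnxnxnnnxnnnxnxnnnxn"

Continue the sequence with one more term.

xnnnxnnnxnxnnnxnnnxnxnnnxnxnnnxnnnxnxnnnxn

From term 3 onward, concatenate the second-to-last term with the last: nn·xn = nnxn, xn·nnxn = xnnnxn, …
The next term joins xnnnxnnnxnxnnnxn and nnxnxnnnxnxnnnxnnnxnxnnnxn.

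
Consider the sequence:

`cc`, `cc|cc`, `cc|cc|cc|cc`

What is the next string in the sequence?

cc|cc|cc|cc|cc|cc|cc|cc

Every step duplicates the string with '|' between the halves.
So the next term is two copies of cc|cc|cc|cc with '|' between the halves.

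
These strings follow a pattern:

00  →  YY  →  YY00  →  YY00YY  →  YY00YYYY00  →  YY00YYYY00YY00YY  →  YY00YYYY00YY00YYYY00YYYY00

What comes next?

YY00YYYY00YY00YYYY00YYYY00YY00YYYY00YY00YY

This is a Fibonacci-style word recurrence s(k) = s(k−1)·s(k−2): e.g. YY·00 = YY00.
Continuing: YY00YYYY00YY00YYYY00YYYY00 · YY00YYYY00YY00YY gives term 8.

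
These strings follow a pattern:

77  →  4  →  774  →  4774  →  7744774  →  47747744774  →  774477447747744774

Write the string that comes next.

This is a Fibonacci-style word recurrence s(k) = s(k−2)·s(k−1): e.g. 77·4 = 774.
So term 8 is 47747744774·774477447747744774.

47747744774774477447747744774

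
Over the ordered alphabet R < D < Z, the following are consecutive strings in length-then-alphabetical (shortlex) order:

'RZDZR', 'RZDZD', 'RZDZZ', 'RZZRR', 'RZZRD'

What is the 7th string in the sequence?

RZZDR

Advancing 2 positions from RZZRD through RZZRD → RZZRZ reaches term 7.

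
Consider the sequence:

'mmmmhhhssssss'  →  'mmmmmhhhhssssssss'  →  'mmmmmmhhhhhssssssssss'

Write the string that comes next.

Each string has the form m^{n+1} h^{n} s^{2n}, where the shown terms are n = 3, 4, 5.
For the next term, n = 6, so the run lengths are 7, 6, 12.

mmmmmmmhhhhhhssssssssssss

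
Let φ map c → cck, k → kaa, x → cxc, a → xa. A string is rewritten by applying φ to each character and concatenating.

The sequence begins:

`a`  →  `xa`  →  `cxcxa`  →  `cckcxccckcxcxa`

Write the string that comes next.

φ(cckcxccckcxcxa) expands symbol-by-symbol to cck cck kaa cck cxc cck cck cck kaa cck cxc cck cxc xa; joining the 14 pieces gives the next term.

cckcckkaacckcxccckcckcckkaacckcxccckcxcxa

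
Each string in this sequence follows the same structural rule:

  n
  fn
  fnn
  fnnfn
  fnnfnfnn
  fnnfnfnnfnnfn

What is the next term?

fnnfnfnnfnnfnfnnfnfnn

This is a Fibonacci-style word recurrence s(k) = s(k−1)·s(k−2): e.g. fn·n = fnn.
The next term joins fnnfnfnnfnnfn and fnnfnfnn.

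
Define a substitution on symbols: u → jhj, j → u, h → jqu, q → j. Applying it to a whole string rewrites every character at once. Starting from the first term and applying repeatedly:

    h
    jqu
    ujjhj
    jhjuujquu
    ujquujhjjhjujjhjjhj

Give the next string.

Rewriting the 19 symbols of ujquujhjjhjujjhjjhj one by one yields jhj u j jhj jhj u jqu u u jqu u jhj u u jqu u u jqu u; concatenated:

jhjujjhjjhjujquuujquujhjuujquuujquu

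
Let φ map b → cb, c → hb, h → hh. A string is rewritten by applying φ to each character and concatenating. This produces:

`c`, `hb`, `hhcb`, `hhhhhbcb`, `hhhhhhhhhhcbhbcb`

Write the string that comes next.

Replace each of the 16 characters of hhhhhhhhhhcbhbcb in place — hh hh hh hh hh hh hh hh hh hh hb cb hh cb hb cb — and concatenate.

hhhhhhhhhhhhhhhhhhhhhbcbhhcbhbcb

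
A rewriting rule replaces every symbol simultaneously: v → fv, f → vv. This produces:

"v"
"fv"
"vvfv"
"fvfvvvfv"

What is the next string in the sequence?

Expanding fvfvvvfv: f→vv, v→fv, f→vv, v→fv, v→fv, v→fv, f→vv, v→fv. Concatenated: vv fv vv fv fv fv vv fv.

vvfvvvfvfvfvvvfv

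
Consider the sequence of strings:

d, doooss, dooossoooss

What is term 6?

Every step adds oooss to the end: s(k+1) = s(k)·oooss.
From dooossoooss, 3 further steps: dooossoooss → dooossooossoooss → dooossooossooossoooss → (answer).

dooossooossooossooossoooss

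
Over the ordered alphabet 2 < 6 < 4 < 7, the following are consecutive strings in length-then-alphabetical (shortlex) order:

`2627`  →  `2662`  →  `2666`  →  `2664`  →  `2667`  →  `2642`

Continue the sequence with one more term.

2646

Find the rightmost character of 2642 below 7, bump it to the next letter, and reset everything to its right to 2.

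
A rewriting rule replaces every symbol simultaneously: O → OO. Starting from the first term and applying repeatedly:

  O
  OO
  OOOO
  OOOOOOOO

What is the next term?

Expanding OOOOOOOO: O→OO, O→OO, O→OO, O→OO, O→OO, O→OO, O→OO, O→OO. Concatenated: OO OO OO OO OO OO OO OO.

OOOOOOOOOOOOOOOO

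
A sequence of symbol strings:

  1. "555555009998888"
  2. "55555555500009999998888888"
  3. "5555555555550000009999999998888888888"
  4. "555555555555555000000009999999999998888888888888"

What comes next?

The n-th term is 3n+3 5's then 2n 0's then 3n 9's then 3n+1 8's (n = 1, 2, …).
Setting n = 5 gives 18, 10, 15, 16 characters in each block.

55555555555555555500000000009999999999999998888888888888888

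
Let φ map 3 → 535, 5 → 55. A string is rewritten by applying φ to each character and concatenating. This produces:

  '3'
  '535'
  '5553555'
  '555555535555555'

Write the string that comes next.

Applying the rule to each of the 15 symbols of 555555535555555 gives the pieces 55 55 55 55 55 55 55 535 55 55 55 55 55 55 55, which concatenate to the answer.

5555555555555553555555555555555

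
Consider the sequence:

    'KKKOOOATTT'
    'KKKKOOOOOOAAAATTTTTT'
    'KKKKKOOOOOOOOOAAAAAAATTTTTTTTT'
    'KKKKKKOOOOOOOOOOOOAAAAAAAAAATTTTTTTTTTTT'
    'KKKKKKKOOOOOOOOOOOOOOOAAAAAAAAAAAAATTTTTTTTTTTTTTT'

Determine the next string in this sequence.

KKKKKKKKOOOOOOOOOOOOOOOOOOAAAAAAAAAAAAAAAATTTTTTTTTTTTTTTTTT

The n-th term is n+2 K's then 3n O's then 3n-2 A's then 3n T's (n = 1, 2, …).
At n = 6 the blocks have lengths 8, 18, 16, 18.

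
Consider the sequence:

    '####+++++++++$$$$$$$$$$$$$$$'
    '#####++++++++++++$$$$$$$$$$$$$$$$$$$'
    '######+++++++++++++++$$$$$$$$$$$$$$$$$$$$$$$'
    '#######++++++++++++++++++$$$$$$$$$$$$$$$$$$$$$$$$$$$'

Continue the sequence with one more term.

Reading off run lengths: # runs 4, 5, 6, 7; + runs 9, 12, 15, 18; $ runs 15, 19, 23, 27 — each is linear in n, where the shown terms are n = 3, 4, 5, 6.
At n = 7 the blocks have lengths 8, 21, 31.

########+++++++++++++++++++++$$$$$$$$$$$$$$$$$$$$$$$$$$$$$$$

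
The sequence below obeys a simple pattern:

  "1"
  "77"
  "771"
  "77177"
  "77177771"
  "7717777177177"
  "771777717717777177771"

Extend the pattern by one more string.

Each term (from the third on) is the previous term followed by the one before it: term 3 = 77·1 = 771.
Continuing: 771777717717777177771 · 7717777177177 gives term 8.

7717777177177771777717717777177177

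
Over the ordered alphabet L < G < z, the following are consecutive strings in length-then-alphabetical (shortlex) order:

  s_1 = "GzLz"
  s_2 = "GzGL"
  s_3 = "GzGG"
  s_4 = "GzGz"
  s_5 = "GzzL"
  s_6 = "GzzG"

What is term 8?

zLLL

Advancing 2 positions from GzzG through GzzG → Gzzz reaches term 8.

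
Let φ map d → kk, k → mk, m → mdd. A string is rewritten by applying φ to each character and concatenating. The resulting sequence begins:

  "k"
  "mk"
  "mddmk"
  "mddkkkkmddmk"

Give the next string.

mddkkkkmkmkmkmkmddkkkkmddmk

Expanding mddkkkkmddmk: m→mdd, d→kk, d→kk, k→mk, k→mk, k→mk, k→mk, m→mdd, d→kk, d→kk, m→mdd, k→mk. Concatenated: mdd kk kk mk mk mk mk mdd kk kk mdd mk.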